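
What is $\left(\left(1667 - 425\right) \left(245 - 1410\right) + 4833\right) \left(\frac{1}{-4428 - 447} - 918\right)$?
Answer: $\frac{2151248680449}{1625} \approx 1.3238 \cdot 10^{9}$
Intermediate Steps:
$\left(\left(1667 - 425\right) \left(245 - 1410\right) + 4833\right) \left(\frac{1}{-4428 - 447} - 918\right) = \left(1242 \left(-1165\right) + 4833\right) \left(\frac{1}{-4875} - 918\right) = \left(-1446930 + 4833\right) \left(- \frac{1}{4875} - 918\right) = \left(-1442097\right) \left(- \frac{4475251}{4875}\right) = \frac{2151248680449}{1625}$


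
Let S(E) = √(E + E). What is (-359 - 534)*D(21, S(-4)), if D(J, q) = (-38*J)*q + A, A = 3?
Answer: -2679 + 1425228*I*√2 ≈ -2679.0 + 2.0156e+6*I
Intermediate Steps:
S(E) = √2*√E (S(E) = √(2*E) = √2*√E)
D(J, q) = 3 - 38*J*q (D(J, q) = (-38*J)*q + 3 = -38*J*q + 3 = 3 - 38*J*q)
(-359 - 534)*D(21, S(-4)) = (-359 - 534)*(3 - 38*21*√2*√(-4)) = -893*(3 - 38*21*√2*(2*I)) = -893*(3 - 38*21*2*I*√2) = -893*(3 - 1596*I*√2) = -2679 + 1425228*I*√2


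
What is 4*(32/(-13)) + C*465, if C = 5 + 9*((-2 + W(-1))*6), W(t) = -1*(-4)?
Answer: 682957/13 ≈ 52535.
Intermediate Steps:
W(t) = 4
C = 113 (C = 5 + 9*((-2 + 4)*6) = 5 + 9*(2*6) = 5 + 9*12 = 5 + 108 = 113)
4*(32/(-13)) + C*465 = 4*(32/(-13)) + 113*465 = 4*(32*(-1/13)) + 52545 = 4*(-32/13) + 52545 = -128/13 + 52545 = 682957/13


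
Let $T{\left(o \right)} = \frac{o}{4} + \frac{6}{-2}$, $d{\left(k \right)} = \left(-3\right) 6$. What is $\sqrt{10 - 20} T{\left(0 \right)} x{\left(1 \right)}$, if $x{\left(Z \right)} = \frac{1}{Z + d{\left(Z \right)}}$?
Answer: $\frac{3 i \sqrt{10}}{17} \approx 0.55805 i$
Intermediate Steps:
$d{\left(k \right)} = -18$
$T{\left(o \right)} = -3 + \frac{o}{4}$ ($T{\left(o \right)} = o \frac{1}{4} + 6 \left(- \frac{1}{2}\right) = \frac{o}{4} - 3 = -3 + \frac{o}{4}$)
$x{\left(Z \right)} = \frac{1}{-18 + Z}$ ($x{\left(Z \right)} = \frac{1}{Z - 18} = \frac{1}{-18 + Z}$)
$\sqrt{10 - 20} T{\left(0 \right)} x{\left(1 \right)} = \frac{\sqrt{10 - 20} \left(-3 + \frac{1}{4} \cdot 0\right)}{-18 + 1} = \frac{\sqrt{-10} \left(-3 + 0\right)}{-17} = i \sqrt{10} \left(-3\right) \left(- \frac{1}{17}\right) = - 3 i \sqrt{10} \left(- \frac{1}{17}\right) = \frac{3 i \sqrt{10}}{17}$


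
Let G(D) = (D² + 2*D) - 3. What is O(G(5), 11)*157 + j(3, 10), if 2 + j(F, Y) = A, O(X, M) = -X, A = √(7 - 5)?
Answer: -5026 + √2 ≈ -5024.6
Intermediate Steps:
G(D) = -3 + D² + 2*D
A = √2 ≈ 1.4142
j(F, Y) = -2 + √2
O(G(5), 11)*157 + j(3, 10) = -(-3 + 5² + 2*5)*157 + (-2 + √2) = -(-3 + 25 + 10)*157 + (-2 + √2) = -1*32*157 + (-2 + √2) = -32*157 + (-2 + √2) = -5024 + (-2 + √2) = -5026 + √2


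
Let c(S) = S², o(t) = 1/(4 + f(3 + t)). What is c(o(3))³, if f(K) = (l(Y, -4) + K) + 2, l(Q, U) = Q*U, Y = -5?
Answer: 1/1073741824 ≈ 9.3132e-10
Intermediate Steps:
f(K) = 22 + K (f(K) = (-5*(-4) + K) + 2 = (20 + K) + 2 = 22 + K)
o(t) = 1/(29 + t) (o(t) = 1/(4 + (22 + (3 + t))) = 1/(4 + (25 + t)) = 1/(29 + t))
c(o(3))³ = ((1/(29 + 3))²)³ = ((1/32)²)³ = (1/1024)³ = 1/1073741824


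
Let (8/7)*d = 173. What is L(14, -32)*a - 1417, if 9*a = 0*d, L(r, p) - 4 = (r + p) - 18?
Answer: -1417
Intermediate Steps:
d = 1211/8 (d = (7/8)*173 = 1211/8 ≈ 151.38)
L(r, p) = -14 + p + r (L(r, p) = 4 + ((r + p) - 18) = 4 + ((p + r) - 18) = 4 + (-18 + p + r) = -14 + p + r)
a = 0 (a = (0*(1211/8))/9 = (⅑)*0 = 0)
L(14, -32)*a - 1417 = (-14 - 32 + 14)*0 - 1417 = -32*0 - 1417 = 0 - 1417 = -1417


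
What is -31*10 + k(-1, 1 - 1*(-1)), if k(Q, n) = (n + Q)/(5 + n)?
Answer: -2169/7 ≈ -309.86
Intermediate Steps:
k(Q, n) = (Q + n)/(5 + n)
-31*10 + k(-1, 1 - 1*(-1)) = -31*10 + (-1 + (1 - 1*(-1)))/(5 + (1 - 1*(-1))) = -310 + (-1 + (1 + 1))/(5 + (1 + 1)) = -310 + (-1 + 2)/(5 + 2) = -310 + 1/7 = -310 + (⅐)*1 = -310 + ⅐ = -2169/7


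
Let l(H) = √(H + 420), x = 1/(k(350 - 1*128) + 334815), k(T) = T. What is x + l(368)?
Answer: 1/335037 + 2*√197 ≈ 28.071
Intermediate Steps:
x = 1/335037 (x = 1/((350 - 1*128) + 334815) = 1/((350 - 128) + 334815) = 1/(222 + 334815) = 1/335037 ≈ 2.9847e-6)
l(H) = √(420 + H)
x + l(368) = 1/335037 + √(420 + 368) = 1/335037 + √788 = 1/335037 + 2*√197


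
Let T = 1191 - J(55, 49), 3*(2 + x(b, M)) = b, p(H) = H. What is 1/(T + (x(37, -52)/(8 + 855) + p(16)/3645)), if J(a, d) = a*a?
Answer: -3145635/5769043117 ≈ -0.00054526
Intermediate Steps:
J(a, d) = a²
x(b, M) = -2 + b/3
T = -1834 (T = 1191 - 1*55² = 1191 - 1*3025 = 1191 - 3025 = -1834)
1/(T + (x(37, -52)/(8 + 855) + p(16)/3645)) = 1/(-1834 + ((-2 + (⅓)*37)/(8 + 855) + 16/3645)) = 1/(-1834 + ((-2 + 37/3)/863 + 16*(1/3645))) = 1/(-1834 + ((31/3)*(1/863) + 16/3645)) = 1/(-1834 + (31/2589 + 16/3645)) = 1/(-1834 + 51473/3145635) = 1/(-5769043117/3145635) = -3145635/5769043117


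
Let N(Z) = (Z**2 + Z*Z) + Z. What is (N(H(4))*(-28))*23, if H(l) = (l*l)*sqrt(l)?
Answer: -1339520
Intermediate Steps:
H(l) = l**(5/2) (H(l) = l**2*sqrt(l) = l**(5/2))
N(Z) = Z + 2*Z**2 (N(Z) = (Z**2 + Z**2) + Z = 2*Z**2 + Z = Z + 2*Z**2)
(N(H(4))*(-28))*23 = ((4**(5/2)*(1 + 2*4**(5/2)))*(-28))*23 = ((32*(1 + 2*32))*(-28))*23 = ((32*(1 + 64))*(-28))*23 = ((32*65)*(-28))*23 = (2080*(-28))*23 = -58240*23 = -1339520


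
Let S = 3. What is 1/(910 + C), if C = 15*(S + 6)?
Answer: 1/1045 ≈ 0.00095694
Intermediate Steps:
C = 135 (C = 15*(3 + 6) = 15*9 = 135)
1/(910 + C) = 1/(910 + 135) = 1/1045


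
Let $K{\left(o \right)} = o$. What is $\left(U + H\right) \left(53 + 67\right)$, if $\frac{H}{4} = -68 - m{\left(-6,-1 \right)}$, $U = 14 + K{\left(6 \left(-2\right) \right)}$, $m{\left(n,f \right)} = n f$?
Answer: $-35280$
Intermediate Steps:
$m{\left(n,f \right)} = f n$
$U = 2$ ($U = 14 + 6 \left(-2\right) = 14 - 12 = 2$)
$H = -296$ ($H = 4 \left(-68 - \left(-1\right) \left(-6\right)\right) = 4 \left(-68 - 6\right) = 4 \left(-74\right) = -296$)
$\left(U + H\right) \left(53 + 67\right) = \left(2 - 296\right) \left(53 + 67\right) = \left(-294\right) 120 = -35280$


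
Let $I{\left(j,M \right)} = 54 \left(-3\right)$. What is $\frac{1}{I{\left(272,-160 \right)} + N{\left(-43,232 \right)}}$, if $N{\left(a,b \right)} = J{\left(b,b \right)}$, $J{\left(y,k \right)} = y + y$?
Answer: $\frac{1}{302} \approx 0.0033113$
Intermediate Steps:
$J{\left(y,k \right)} = 2 y$
$N{\left(a,b \right)} = 2 b$
$I{\left(j,M \right)} = -162$
$\frac{1}{I{\left(272,-160 \right)} + N{\left(-43,232 \right)}} = \frac{1}{-162 + 2 \cdot 232} = \frac{1}{-162 + 464} = \frac{1}{302}$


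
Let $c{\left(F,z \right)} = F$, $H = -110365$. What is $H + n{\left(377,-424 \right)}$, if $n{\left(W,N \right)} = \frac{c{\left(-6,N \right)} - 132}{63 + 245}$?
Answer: $- \frac{16996279}{154} \approx -1.1037 \cdot 10^{5}$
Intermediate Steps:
$n{\left(W,N \right)} = - \frac{69}{154}$ ($n{\left(W,N \right)} = \frac{-6 - 132}{63 + 245} = - \frac{138}{308} = \left(-138\right) \frac{1}{308} = - \frac{69}{154}$)
$H + n{\left(377,-424 \right)} = -110365 - \frac{69}{154} = - \frac{16996279}{154}$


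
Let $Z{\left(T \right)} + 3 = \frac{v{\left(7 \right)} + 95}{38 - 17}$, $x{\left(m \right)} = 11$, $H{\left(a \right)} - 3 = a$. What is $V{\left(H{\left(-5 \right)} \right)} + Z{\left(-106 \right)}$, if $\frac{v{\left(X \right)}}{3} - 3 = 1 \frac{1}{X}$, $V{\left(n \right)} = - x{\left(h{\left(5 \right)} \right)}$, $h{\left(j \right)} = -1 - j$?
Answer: $- \frac{1327}{147} \approx -9.0272$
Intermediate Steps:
$H{\left(a \right)} = 3 + a$
$V{\left(n \right)} = -11$ ($V{\left(n \right)} = \left(-1\right) 11 = -11$)
$v{\left(X \right)} = 9 + \frac{3}{X}$ ($v{\left(X \right)} = 9 + 3 \cdot 1 \frac{1}{X} = 9 + \frac{3}{X}$)
$Z{\left(T \right)} = \frac{290}{147}$ ($Z{\left(T \right)} = -3 + \frac{\left(9 + \frac{3}{7}\right) + 95}{38 - 17} = -3 + \frac{\left(9 + 3 \cdot \frac{1}{7}\right) + 95}{21} = -3 + \left(\left(9 + \frac{3}{7}\right) + 95\right) \frac{1}{21} = -3 + \left(\frac{66}{7} + 95\right) \frac{1}{21} = -3 + \frac{731}{7} \cdot \frac{1}{21} = -3 + \frac{731}{147} = \frac{290}{147}$)
$V{\left(H{\left(-5 \right)} \right)} + Z{\left(-106 \right)} = -11 + \frac{290}{147} = - \frac{1327}{147}$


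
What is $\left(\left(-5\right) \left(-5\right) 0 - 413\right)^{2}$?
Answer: $170569$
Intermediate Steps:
$\left(\left(-5\right) \left(-5\right) 0 - 413\right)^{2} = \left(25 \cdot 0 - 413\right)^{2} = \left(0 - 413\right)^{2} = \left(-413\right)^{2} = 170569$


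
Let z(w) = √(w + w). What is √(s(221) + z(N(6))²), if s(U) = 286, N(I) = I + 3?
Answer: 4*√19 ≈ 17.436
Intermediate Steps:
N(I) = 3 + I
z(w) = √2*√w (z(w) = √(2*w) = √2*√w)
√(s(221) + z(N(6))²) = √(286 + (√2*√(3 + 6))²) = √(286 + (√2*√9)²) = √(286 + (√2*3)²) = √(286 + (3*√2)²) = √(286 + 18) = √304 = 4*√19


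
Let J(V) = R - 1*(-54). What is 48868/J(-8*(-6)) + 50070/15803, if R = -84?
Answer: -385379452/237045 ≈ -1625.8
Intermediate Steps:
J(V) = -30 (J(V) = -84 - 1*(-54) = -84 + 54 = -30)
48868/J(-8*(-6)) + 50070/15803 = 48868/(-30) + 50070/15803 = 48868*(-1/30) + 50070*(1/15803) = -24434/15 + 50070/15803 = -385379452/237045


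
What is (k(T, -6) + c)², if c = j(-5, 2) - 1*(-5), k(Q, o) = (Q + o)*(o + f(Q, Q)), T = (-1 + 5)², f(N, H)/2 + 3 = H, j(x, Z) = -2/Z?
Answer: 41616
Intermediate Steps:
f(N, H) = -6 + 2*H
T = 16 (T = 4² = 16)
k(Q, o) = (Q + o)*(-6 + o + 2*Q) (k(Q, o) = (Q + o)*(o + (-6 + 2*Q)) = (Q + o)*(-6 + o + 2*Q))
c = 4 (c = -2/2 - 1*(-5) = -2*½ + 5 = -1 + 5 = 4)
(k(T, -6) + c)² = (((-6)² + 16*(-6) + 2*16*(-3 + 16) + 2*(-6)*(-3 + 16)) + 4)² = ((36 - 96 + 2*16*13 + 2*(-6)*13) + 4)² = ((36 - 96 + 416 - 156) + 4)² = (200 + 4)² = 204² = 41616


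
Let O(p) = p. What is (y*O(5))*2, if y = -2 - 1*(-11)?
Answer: 90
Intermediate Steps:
y = 9 (y = -2 + 11 = 9)
(y*O(5))*2 = (9*5)*2 = 45*2 = 90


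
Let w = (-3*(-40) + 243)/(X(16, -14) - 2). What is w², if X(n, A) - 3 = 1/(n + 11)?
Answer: 96059601/784 ≈ 1.2253e+5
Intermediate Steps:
X(n, A) = 3 + 1/(11 + n) (X(n, A) = 3 + 1/(n + 11) = 3 + 1/(11 + n))
w = 9801/28 (w = (-3*(-40) + 243)/((34 + 3*16)/(11 + 16) - 2) = (120 + 243)/((34 + 48)/27 - 2) = 363/((1/27)*82 - 2) = 363/(82/27 - 2) = 363/(28/27) = 363*(27/28) = 9801/28 ≈ 350.04)
w² = (9801/28)² = 96059601/784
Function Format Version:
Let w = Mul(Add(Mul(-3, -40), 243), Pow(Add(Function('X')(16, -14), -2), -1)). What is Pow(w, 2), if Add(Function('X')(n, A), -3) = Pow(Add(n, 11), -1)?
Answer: Rational(96059601, 784) ≈ 1.2253e+5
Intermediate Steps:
Function('X')(n, A) = Add(3, Pow(Add(11, n), -1)) (Function('X')(n, A) = Add(3, Pow(Add(n, 11), -1)) = Add(3, Pow(Add(11, n), -1)))
w = Rational(9801, 28) (w = Mul(Add(Mul(-3, -40), 243), Pow(Add(Mul(Pow(Add(11, 16), -1), Add(34, Mul(3, 16))), -2), -1)) = Mul(Add(120, 243), Pow(Add(Mul(Pow(27, -1), Add(34, 48)), -2), -1)) = Mul(363, Pow(Add(Mul(Rational(1, 27), 82), -2), -1)) = Mul(363, Pow(Add(Rational(82, 27), -2), -1)) = Mul(363, Pow(Rational(28, 27), -1)) = Mul(363, Rational(27, 28)) = Rational(9801, 28) ≈ 350.04)
Pow(w, 2) = Pow(Rational(9801, 28), 2) = Rational(96059601, 784)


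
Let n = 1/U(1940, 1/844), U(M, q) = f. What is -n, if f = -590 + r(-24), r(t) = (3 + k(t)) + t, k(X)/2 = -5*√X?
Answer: 611/375721 - 20*I*√6/375721 ≈ 0.0016262 - 0.00013039*I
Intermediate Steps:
k(X) = -10*√X (k(X) = 2*(-5*√X) = -10*√X)
r(t) = 3 + t - 10*√t (r(t) = (3 - 10*√t) + t = 3 + t - 10*√t)
f = -611 - 20*I*√6 (f = -590 + (3 - 24 - 20*I*√6) = -590 + (-21 - 20*I*√6) = -611 - 20*I*√6 ≈ -611.0 - 48.99*I)
U(M, q) = -611 - 20*I*√6
n = 1/(-611 - 20*I*√6) ≈ -0.0016262 + 0.00013039*I
-n = -I/(-611*I + 20*√6)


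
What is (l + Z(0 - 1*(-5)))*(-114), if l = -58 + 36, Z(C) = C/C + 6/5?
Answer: 11286/5 ≈ 2257.2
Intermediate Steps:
Z(C) = 11/5 (Z(C) = 1 + 6*(⅕) = 1 + 6/5 = 11/5)
l = -22
(l + Z(0 - 1*(-5)))*(-114) = (-22 + 11/5)*(-114) = -99/5*(-114) = 11286/5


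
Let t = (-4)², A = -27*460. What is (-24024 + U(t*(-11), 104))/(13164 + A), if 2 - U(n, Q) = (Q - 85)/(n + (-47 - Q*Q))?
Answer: -13956781/432264 ≈ -32.288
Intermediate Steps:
A = -12420
t = 16
U(n, Q) = 2 - (-85 + Q)/(-47 + n - Q²) (U(n, Q) = 2 - (Q - 85)/(n + (-47 - Q*Q)) = 2 - (-85 + Q)/(n + (-47 - Q²)) = 2 - (-85 + Q)/(-47 + n - Q²))
(-24024 + U(t*(-11), 104))/(13164 + A) = (-24024 + (9 + 104 - 32*(-11) + 2*104²)/(47 + 104² - 16*(-11)))/(13164 - 12420) = (-24024 + (9 + 104 - 2*(-176) + 2*10816)/(47 + 10816 - 1*(-176)))/744 = (-24024 + (9 + 104 + 352 + 21632)/(47 + 10816 + 176))*(1/744) = (-24024 + 22097/11039)*(1/744) = (-24024 + (1/11039)*22097)*(1/744) = (-24024 + 1163/581)*(1/744) = -13956781/581*1/744 = -13956781/432264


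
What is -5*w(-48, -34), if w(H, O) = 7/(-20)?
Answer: 7/4 ≈ 1.7500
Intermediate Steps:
w(H, O) = -7/20 (w(H, O) = 7*(-1/20) = -7/20)
-5*w(-48, -34) = -5*(-7/20) = 7/4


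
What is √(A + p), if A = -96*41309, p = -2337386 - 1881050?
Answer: 10*I*√81841 ≈ 2860.8*I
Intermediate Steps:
p = -4218436
A = -3965664
√(A + p) = √(-3965664 - 4218436) = √(-8184100) = 10*I*√81841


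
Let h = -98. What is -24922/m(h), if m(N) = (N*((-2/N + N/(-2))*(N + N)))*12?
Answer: -12461/5649504 ≈ -0.0022057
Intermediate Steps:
m(N) = 24*N²*(-2/N - N/2) (m(N) = (N*((-2/N + N*(-½))*(2*N)))*12 = (N*((-2/N - N/2)*(2*N)))*12 = (N*(2*N*(-2/N - N/2)))*12 = (2*N²*(-2/N - N/2))*12 = 24*N²*(-2/N - N/2))
-24922/m(h) = -24922*1/(1176*(4 + (-98)²)) = -24922*1/(1176*(4 + 9604)) = -24922/((-12*(-98)*9608)) = -24922/11299008 = -24922*1/11299008 = -12461/5649504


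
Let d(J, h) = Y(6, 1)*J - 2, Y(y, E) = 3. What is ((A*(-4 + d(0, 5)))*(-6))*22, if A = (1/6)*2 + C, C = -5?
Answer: -3696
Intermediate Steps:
d(J, h) = -2 + 3*J (d(J, h) = 3*J - 2 = -2 + 3*J)
A = -14/3 (A = (1/6)*2 - 5 = (1*(⅙))*2 - 5 = (⅙)*2 - 5 = ⅓ - 5 = -14/3 ≈ -4.6667)
((A*(-4 + d(0, 5)))*(-6))*22 = (-14*(-4 + (-2 + 3*0))/3*(-6))*22 = (-14*(-4 + (-2 + 0))/3*(-6))*22 = (-14*(-4 - 2)/3*(-6))*22 = (-14/3*(-6)*(-6))*22 = (28*(-6))*22 = -168*22 = -3696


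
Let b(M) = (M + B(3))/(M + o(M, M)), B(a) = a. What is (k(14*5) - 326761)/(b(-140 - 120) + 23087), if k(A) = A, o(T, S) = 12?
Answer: -27006456/1908611 ≈ -14.150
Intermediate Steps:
b(M) = (3 + M)/(12 + M) (b(M) = (M + 3)/(M + 12) = (3 + M)/(12 + M))
(k(14*5) - 326761)/(b(-140 - 120) + 23087) = (14*5 - 326761)/((3 + (-140 - 120))/(12 + (-140 - 120)) + 23087) = (70 - 326761)/((3 - 260)/(12 - 260) + 23087) = -326691/(-257/(-248) + 23087) = -326691/(-1/248*(-257) + 23087) = -326691/(257/248 + 23087) = -326691/5725833/248 = -326691*248/5725833 = -27006456/1908611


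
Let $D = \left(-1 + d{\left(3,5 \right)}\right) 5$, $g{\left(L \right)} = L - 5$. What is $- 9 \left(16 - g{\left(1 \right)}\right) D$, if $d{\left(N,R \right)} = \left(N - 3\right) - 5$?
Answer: $5400$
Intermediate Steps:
$g{\left(L \right)} = -5 + L$
$d{\left(N,R \right)} = -8 + N$ ($d{\left(N,R \right)} = \left(-3 + N\right) - 5 = -8 + N$)
$D = -30$ ($D = \left(-1 + \left(-8 + 3\right)\right) 5 = \left(-1 - 5\right) 5 = \left(-6\right) 5 = -30$)
$- 9 \left(16 - g{\left(1 \right)}\right) D = - 9 \left(16 - \left(-5 + 1\right)\right) \left(-30\right) = - 9 \left(16 - -4\right) \left(-30\right) = - 9 \left(16 + 4\right) \left(-30\right) = \left(-9\right) 20 \left(-30\right) = \left(-180\right) \left(-30\right) = 5400$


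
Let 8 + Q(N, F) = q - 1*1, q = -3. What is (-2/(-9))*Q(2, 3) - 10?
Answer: -38/3 ≈ -12.667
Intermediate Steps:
Q(N, F) = -12 (Q(N, F) = -8 + (-3 - 1*1) = -8 + (-3 - 1) = -8 - 4 = -12)
(-2/(-9))*Q(2, 3) - 10 = -2/(-9)*(-12) - 10 = -2*(-1/9)*(-12) - 10 = (2/9)*(-12) - 10 = -8/3 - 10 = -38/3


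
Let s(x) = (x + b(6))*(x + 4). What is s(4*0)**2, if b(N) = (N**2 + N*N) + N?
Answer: 97344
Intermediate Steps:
b(N) = N + 2*N**2 (b(N) = (N**2 + N**2) + N = 2*N**2 + N = N + 2*N**2)
s(x) = (4 + x)*(78 + x) (s(x) = (x + 6*(1 + 2*6))*(x + 4) = (x + 6*(1 + 12))*(4 + x) = (x + 6*13)*(4 + x) = (x + 78)*(4 + x) = (78 + x)*(4 + x) = (4 + x)*(78 + x))
s(4*0)**2 = (312 + (4*0)**2 + 82*(4*0))**2 = (312 + 0**2 + 82*0)**2 = (312 + 0 + 0)**2 = 312**2 = 97344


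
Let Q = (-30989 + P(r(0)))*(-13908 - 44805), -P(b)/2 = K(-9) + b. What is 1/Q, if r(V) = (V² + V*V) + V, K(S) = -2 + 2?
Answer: 1/1819457157 ≈ 5.4961e-10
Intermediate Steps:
K(S) = 0
r(V) = V + 2*V² (r(V) = (V² + V²) + V = 2*V² + V = V + 2*V²)
P(b) = -2*b (P(b) = -2*(0 + b) = -2*b)
Q = 1819457157 (Q = (-30989 - 0*(1 + 2*0))*(-13908 - 44805) = (-30989 - 0*(1 + 0))*(-58713) = (-30989 - 0)*(-58713) = (-30989 - 2*0)*(-58713) = (-30989 + 0)*(-58713) = -30989*(-58713) = 1819457157)
1/Q = 1/1819457157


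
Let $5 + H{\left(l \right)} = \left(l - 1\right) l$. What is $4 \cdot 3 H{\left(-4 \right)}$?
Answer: $180$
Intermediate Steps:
$H{\left(l \right)} = -5 + l \left(-1 + l\right)$ ($H{\left(l \right)} = -5 + \left(l - 1\right) l = -5 + \left(-1 + l\right) l = -5 + l \left(-1 + l\right)$)
$4 \cdot 3 H{\left(-4 \right)} = 4 \cdot 3 \left(-5 + \left(-4\right)^{2} - -4\right) = 12 \left(-5 + 16 + 4\right) = 12 \cdot 15 = 180$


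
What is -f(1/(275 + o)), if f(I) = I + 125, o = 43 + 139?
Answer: -57126/457 ≈ -125.00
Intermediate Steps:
o = 182
f(I) = 125 + I
-f(1/(275 + o)) = -(125 + 1/(275 + 182)) = -(125 + 1/457) = -1*57126/457 = -57126/457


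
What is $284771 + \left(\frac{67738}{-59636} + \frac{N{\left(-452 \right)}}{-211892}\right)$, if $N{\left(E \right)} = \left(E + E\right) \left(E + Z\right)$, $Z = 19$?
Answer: $\frac{449805011716313}{1579548914} \approx 2.8477 \cdot 10^{5}$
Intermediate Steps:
$N{\left(E \right)} = 2 E \left(19 + E\right)$ ($N{\left(E \right)} = \left(E + E\right) \left(E + 19\right) = 2 E \left(19 + E\right)$)
$284771 + \left(\frac{67738}{-59636} + \frac{N{\left(-452 \right)}}{-211892}\right) = 284771 + \left(\frac{67738}{-59636} + \frac{2 \left(-452\right) \left(19 - 452\right)}{-211892}\right) = 284771 + \left(67738 \left(- \frac{1}{59636}\right) + 2 \left(-452\right) \left(-433\right) \left(- \frac{1}{211892}\right)\right) = 284771 + \left(- \frac{33869}{29818} + 391432 \left(- \frac{1}{211892}\right)\right) = 284771 - \frac{4712072381}{1579548914} = \frac{449805011716313}{1579548914}$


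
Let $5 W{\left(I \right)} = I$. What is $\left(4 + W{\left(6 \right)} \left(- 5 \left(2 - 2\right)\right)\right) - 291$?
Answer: $-287$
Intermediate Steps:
$W{\left(I \right)} = \frac{I}{5}$
$\left(4 + W{\left(6 \right)} \left(- 5 \left(2 - 2\right)\right)\right) - 291 = \left(4 + \frac{1}{5} \cdot 6 \left(- 5 \left(2 - 2\right)\right)\right) - 291 = \left(4 + \frac{6 \left(\left(-5\right) 0\right)}{5}\right) - 291 = \left(4 + \frac{6}{5} \cdot 0\right) - 291 = \left(4 + 0\right) - 291 = 4 - 291 = -287$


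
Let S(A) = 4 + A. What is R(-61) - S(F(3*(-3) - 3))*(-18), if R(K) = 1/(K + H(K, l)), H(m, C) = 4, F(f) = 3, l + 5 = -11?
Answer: 7181/57 ≈ 125.98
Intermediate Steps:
l = -16 (l = -5 - 11 = -16)
R(K) = 1/(4 + K) (R(K) = 1/(K + 4) = 1/(4 + K))
R(-61) - S(F(3*(-3) - 3))*(-18) = 1/(4 - 61) - (4 + 3)*(-18) = 1/(-57) - 7*(-18) = -1/57 - 1*(-126) = -1/57 + 126 = 7181/57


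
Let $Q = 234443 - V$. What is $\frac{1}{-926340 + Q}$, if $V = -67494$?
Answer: $- \frac{1}{624403} \approx -1.6015 \cdot 10^{-6}$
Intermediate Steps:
$Q = 301937$ ($Q = 234443 - -67494 = 234443 + 67494 = 301937$)
$\frac{1}{-926340 + Q} = \frac{1}{-926340 + 301937} = \frac{1}{-624403} = - \frac{1}{624403}$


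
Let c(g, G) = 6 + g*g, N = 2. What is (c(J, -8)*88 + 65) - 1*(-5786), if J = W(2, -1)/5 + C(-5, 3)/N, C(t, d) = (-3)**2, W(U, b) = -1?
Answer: 200153/25 ≈ 8006.1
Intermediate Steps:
C(t, d) = 9
J = 43/10 (J = -1/5 + 9/2 = 43/10 ≈ 4.3000)
c(g, G) = 6 + g**2
(c(J, -8)*88 + 65) - 1*(-5786) = ((6 + (43/10)**2)*88 + 65) - 1*(-5786) = ((6 + 1849/100)*88 + 65) + 5786 = ((2449/100)*88 + 65) + 5786 = (53878/25 + 65) + 5786 = 55503/25 + 5786 = 200153/25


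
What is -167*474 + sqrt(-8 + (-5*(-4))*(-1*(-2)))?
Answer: -79158 + 4*sqrt(2) ≈ -79152.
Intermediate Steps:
-167*474 + sqrt(-8 + (-5*(-4))*(-1*(-2))) = -79158 + sqrt(-8 + 20*2) = -79158 + sqrt(-8 + 40) = -79158 + sqrt(32) = -79158 + 4*sqrt(2)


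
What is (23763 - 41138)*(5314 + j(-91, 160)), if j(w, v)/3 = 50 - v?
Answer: -86597000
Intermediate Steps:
j(w, v) = 150 - 3*v (j(w, v) = 3*(50 - v) = 150 - 3*v)
(23763 - 41138)*(5314 + j(-91, 160)) = (23763 - 41138)*(5314 + (150 - 3*160)) = -17375*(5314 + (150 - 480)) = -17375*(5314 - 330) = -17375*4984 = -86597000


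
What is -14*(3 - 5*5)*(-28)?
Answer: -8624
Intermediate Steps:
-14*(3 - 5*5)*(-28) = -14*(3 - 25)*(-28) = -14*(-22)*(-28) = 308*(-28) = -8624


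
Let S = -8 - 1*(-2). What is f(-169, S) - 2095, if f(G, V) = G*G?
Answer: 26466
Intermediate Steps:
S = -6 (S = -8 + 2 = -6)
f(G, V) = G²
f(-169, S) - 2095 = (-169)² - 2095 = 28561 - 2095 = 26466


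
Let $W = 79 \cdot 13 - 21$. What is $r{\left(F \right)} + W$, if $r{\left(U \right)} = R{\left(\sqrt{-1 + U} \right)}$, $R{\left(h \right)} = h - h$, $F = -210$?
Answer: $1006$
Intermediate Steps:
$R{\left(h \right)} = 0$
$r{\left(U \right)} = 0$
$W = 1006$ ($W = 1027 - 21 = 1006$)
$r{\left(F \right)} + W = 0 + 1006 = 1006$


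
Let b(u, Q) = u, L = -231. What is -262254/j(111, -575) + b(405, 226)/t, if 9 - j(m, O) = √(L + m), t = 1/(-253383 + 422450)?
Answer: 4586846283/67 - 174836*I*√30/67 ≈ 6.846e+7 - 14293.0*I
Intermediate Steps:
t = 1/169067 ≈ 5.9148e-6
j(m, O) = 9 - √(-231 + m)
-262254/j(111, -575) + b(405, 226)/t = -262254/(9 - √(-231 + 111)) + 405/(1/169067) = -262254/(9 - √(-120)) + 405*169067 = -262254/(9 - 2*I*√30) + 68472135 = 68472135 - 262254/(9 - 2*I*√30)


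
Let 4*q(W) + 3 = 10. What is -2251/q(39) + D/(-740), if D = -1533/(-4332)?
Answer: -9621317817/7479920 ≈ -1286.3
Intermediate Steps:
D = 511/1444 (D = -1533*(-1/4332) = 511/1444 ≈ 0.35388)
q(W) = 7/4 (q(W) = -3/4 + (1/4)*10 = -3/4 + 5/2 = 7/4)
-2251/q(39) + D/(-740) = -2251/7/4 + (511/1444)/(-740) = -2251*4/7 + (511/1444)*(-1/740) = -9004/7 - 511/1068560 = -9621317817/7479920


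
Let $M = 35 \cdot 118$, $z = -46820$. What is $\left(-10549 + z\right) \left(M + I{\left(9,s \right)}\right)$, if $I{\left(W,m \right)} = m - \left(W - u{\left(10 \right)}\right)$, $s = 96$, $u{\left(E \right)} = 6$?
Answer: $-242269287$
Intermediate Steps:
$M = 4130$
$I{\left(W,m \right)} = 6 + m - W$ ($I{\left(W,m \right)} = m - \left(-6 + W\right) = 6 + m - W$)
$\left(-10549 + z\right) \left(M + I{\left(9,s \right)}\right) = \left(-10549 - 46820\right) \left(4130 + \left(6 + 96 - 9\right)\right) = - 57369 \left(4130 + \left(6 + 96 - 9\right)\right) = - 57369 \left(4130 + 93\right) = \left(-57369\right) 4223 = -242269287$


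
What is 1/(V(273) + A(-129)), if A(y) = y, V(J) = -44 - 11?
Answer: -1/184 ≈ -0.0054348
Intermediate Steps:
V(J) = -55
1/(V(273) + A(-129)) = 1/(-55 - 129) = 1/(-184) = -1/184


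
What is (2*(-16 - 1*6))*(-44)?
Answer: 1936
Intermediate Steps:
(2*(-16 - 1*6))*(-44) = (2*(-16 - 6))*(-44) = (2*(-22))*(-44) = -44*(-44) = 1936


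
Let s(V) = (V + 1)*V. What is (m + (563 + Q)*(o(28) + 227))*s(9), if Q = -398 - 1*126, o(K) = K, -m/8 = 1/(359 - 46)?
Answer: 280149930/313 ≈ 8.9505e+5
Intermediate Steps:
m = -8/313 (m = -8/(359 - 46) = -8/313 ≈ -0.025559)
Q = -524 (Q = -398 - 126 = -524)
s(V) = V*(1 + V) (s(V) = (1 + V)*V = V*(1 + V))
(m + (563 + Q)*(o(28) + 227))*s(9) = (-8/313 + (563 - 524)*(28 + 227))*(9*(1 + 9)) = (-8/313 + 39*255)*(9*10) = (-8/313 + 9945)*90 = (3112777/313)*90 = 280149930/313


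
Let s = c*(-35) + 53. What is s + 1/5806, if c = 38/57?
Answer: 516737/17418 ≈ 29.667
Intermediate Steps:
c = ⅔ (c = 38*(1/57) = ⅔ ≈ 0.66667)
s = 89/3 (s = (⅔)*(-35) + 53 = -70/3 + 53 = 89/3 ≈ 29.667)
s + 1/5806 = 89/3 + 1/5806 = 516737/17418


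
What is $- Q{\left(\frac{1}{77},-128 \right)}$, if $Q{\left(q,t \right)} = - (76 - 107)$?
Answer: $-31$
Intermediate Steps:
$Q{\left(q,t \right)} = 31$ ($Q{\left(q,t \right)} = \left(-1\right) \left(-31\right) = 31$)
$- Q{\left(\frac{1}{77},-128 \right)} = \left(-1\right) 31 = -31$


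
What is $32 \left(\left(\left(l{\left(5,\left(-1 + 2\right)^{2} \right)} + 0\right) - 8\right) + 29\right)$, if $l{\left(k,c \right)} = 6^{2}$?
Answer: $1824$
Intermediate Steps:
$l{\left(k,c \right)} = 36$
$32 \left(\left(\left(l{\left(5,\left(-1 + 2\right)^{2} \right)} + 0\right) - 8\right) + 29\right) = 32 \left(\left(\left(36 + 0\right) - 8\right) + 29\right) = 32 \left(\left(36 - 8\right) + 29\right) = 32 \left(28 + 29\right) = 32 \cdot 57 = 1824$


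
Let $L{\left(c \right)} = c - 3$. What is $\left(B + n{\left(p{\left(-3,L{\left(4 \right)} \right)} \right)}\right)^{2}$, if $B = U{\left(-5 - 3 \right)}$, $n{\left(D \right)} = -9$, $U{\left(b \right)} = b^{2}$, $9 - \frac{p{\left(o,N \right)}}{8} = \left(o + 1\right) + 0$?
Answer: $3025$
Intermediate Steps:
$L{\left(c \right)} = -3 + c$
$p{\left(o,N \right)} = 64 - 8 o$ ($p{\left(o,N \right)} = 72 - 8 \left(\left(o + 1\right) + 0\right) = 72 - 8 \left(\left(1 + o\right) + 0\right) = 72 - 8 \left(1 + o\right) = 72 - \left(8 + 8 o\right) = 64 - 8 o$)
$B = 64$ ($B = \left(-5 - 3\right)^{2} = \left(-8\right)^{2} = 64$)
$\left(B + n{\left(p{\left(-3,L{\left(4 \right)} \right)} \right)}\right)^{2} = \left(64 - 9\right)^{2} = 55^{2} = 3025$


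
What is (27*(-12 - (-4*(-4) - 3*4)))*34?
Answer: -14688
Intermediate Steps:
(27*(-12 - (-4*(-4) - 3*4)))*34 = (27*(-12 - (16 - 12)))*34 = (27*(-12 - 1*4))*34 = (27*(-12 - 4))*34 = (27*(-16))*34 = -432*34 = -14688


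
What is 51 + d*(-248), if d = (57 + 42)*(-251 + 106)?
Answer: 3560091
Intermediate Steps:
d = -14355 (d = 99*(-145) = -14355)
51 + d*(-248) = 51 - 14355*(-248) = 51 + 3560040 = 3560091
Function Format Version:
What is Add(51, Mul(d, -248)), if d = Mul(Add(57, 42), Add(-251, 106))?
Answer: 3560091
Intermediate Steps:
d = -14355 (d = Mul(99, -145) = -14355)
Add(51, Mul(d, -248)) = Add(51, Mul(-14355, -248)) = Add(51, 3560040) = 3560091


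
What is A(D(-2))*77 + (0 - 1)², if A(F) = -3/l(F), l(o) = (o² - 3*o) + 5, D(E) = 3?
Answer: -226/5 ≈ -45.200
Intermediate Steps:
l(o) = 5 + o² - 3*o
A(F) = -3/(5 + F² - 3*F)
A(D(-2))*77 + (0 - 1)² = -3/(5 + 3² - 3*3)*77 + (0 - 1)² = -3/(5 + 9 - 9)*77 + (-1)² = -3/5*77 + 1 = -3*⅕*77 + 1 = -⅗*77 + 1 = -231/5 + 1 = -226/5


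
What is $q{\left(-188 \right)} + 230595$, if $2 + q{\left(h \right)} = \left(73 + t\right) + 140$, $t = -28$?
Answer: $230778$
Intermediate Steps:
$q{\left(h \right)} = 183$ ($q{\left(h \right)} = -2 + \left(\left(73 - 28\right) + 140\right) = -2 + \left(45 + 140\right) = -2 + 185 = 183$)
$q{\left(-188 \right)} + 230595 = 183 + 230595 = 230778$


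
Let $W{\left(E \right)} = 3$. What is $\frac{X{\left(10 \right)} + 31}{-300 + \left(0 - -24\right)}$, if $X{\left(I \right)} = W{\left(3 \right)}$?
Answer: $- \frac{17}{138} \approx -0.12319$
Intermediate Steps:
$X{\left(I \right)} = 3$
$\frac{X{\left(10 \right)} + 31}{-300 + \left(0 - -24\right)} = \frac{3 + 31}{-300 + \left(0 - -24\right)} = \frac{34}{-300 + \left(0 + 24\right)} = \frac{34}{-300 + 24} = \frac{34}{-276} = 34 \left(- \frac{1}{276}\right) = - \frac{17}{138}$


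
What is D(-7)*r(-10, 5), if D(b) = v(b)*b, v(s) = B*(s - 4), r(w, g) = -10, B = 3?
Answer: -2310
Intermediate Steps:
v(s) = -12 + 3*s (v(s) = 3*(s - 4) = 3*(-4 + s) = -12 + 3*s)
D(b) = b*(-12 + 3*b) (D(b) = (-12 + 3*b)*b = b*(-12 + 3*b))
D(-7)*r(-10, 5) = (3*(-7)*(-4 - 7))*(-10) = (3*(-7)*(-11))*(-10) = 231*(-10) = -2310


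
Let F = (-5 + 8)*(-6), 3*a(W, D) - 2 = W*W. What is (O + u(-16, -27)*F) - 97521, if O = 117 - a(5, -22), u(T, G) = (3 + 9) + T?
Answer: -97341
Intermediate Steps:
a(W, D) = 2/3 + W**2/3 (a(W, D) = 2/3 + (W*W)/3 = 2/3 + W**2/3)
u(T, G) = 12 + T
F = -18 (F = 3*(-6) = -18)
O = 108 (O = 117 - (2/3 + (1/3)*5**2) = 117 - (2/3 + (1/3)*25) = 117 - (2/3 + 25/3) = 117 - 1*9 = 117 - 9 = 108)
(O + u(-16, -27)*F) - 97521 = (108 + (12 - 16)*(-18)) - 97521 = (108 - 4*(-18)) - 97521 = (108 + 72) - 97521 = 180 - 97521 = -97341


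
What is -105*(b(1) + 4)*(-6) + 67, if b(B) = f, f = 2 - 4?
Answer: 1327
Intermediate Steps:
f = -2
b(B) = -2
-105*(b(1) + 4)*(-6) + 67 = -105*(-2 + 4)*(-6) + 67 = -210*(-6) + 67 = -105*(-12) + 67 = 1260 + 67 = 1327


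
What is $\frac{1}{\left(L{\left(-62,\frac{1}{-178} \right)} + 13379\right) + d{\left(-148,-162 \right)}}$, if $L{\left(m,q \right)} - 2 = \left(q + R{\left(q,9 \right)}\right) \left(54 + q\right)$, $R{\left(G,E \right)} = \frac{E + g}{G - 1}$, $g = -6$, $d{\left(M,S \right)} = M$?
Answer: $\frac{5671436}{74134847447} \approx 7.6502 \cdot 10^{-5}$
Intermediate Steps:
$R{\left(G,E \right)} = \frac{-6 + E}{-1 + G}$ ($R{\left(G,E \right)} = \frac{E - 6}{G - 1} = \frac{-6 + E}{-1 + G}$)
$L{\left(m,q \right)} = 2 + \left(54 + q\right) \left(q + \frac{3}{-1 + q}\right)$ ($L{\left(m,q \right)} = 2 + \left(q + \frac{-6 + 9}{-1 + q}\right) \left(54 + q\right) = 2 + \left(q + \frac{1}{-1 + q} 3\right) \left(54 + q\right) = 2 + \left(q + \frac{3}{-1 + q}\right) \left(54 + q\right) = 2 + \left(54 + q\right) \left(q + \frac{3}{-1 + q}\right)$)
$\frac{1}{\left(L{\left(-62,\frac{1}{-178} \right)} + 13379\right) + d{\left(-148,-162 \right)}} = \frac{1}{\left(\frac{160 + \left(\frac{1}{-178}\right)^{3} - \frac{49}{-178} + 53 \left(\frac{1}{-178}\right)^{2}}{-1 + \frac{1}{-178}} + 13379\right) - 148} = \frac{1}{\left(\frac{160 + \left(- \frac{1}{178}\right)^{3} - - \frac{49}{178} + 53 \left(- \frac{1}{178}\right)^{2}}{-1 - \frac{1}{178}} + 13379\right) - 148} = \frac{1}{\left(\frac{160 - \frac{1}{5639752} + \frac{49}{178} + 53 \cdot \frac{1}{31684}}{- \frac{179}{178}} + 13379\right) - 148} = \frac{1}{\left(- \frac{178 \left(160 - \frac{1}{5639752} + \frac{49}{178} + \frac{53}{31684}\right)}{179} + 13379\right) - 148} = \frac{1}{\left(\left(- \frac{178}{179}\right) \frac{903922269}{5639752} + 13379\right) - 148} = \frac{1}{\left(- \frac{903922269}{5671436} + 13379\right) - 148} = \frac{1}{\frac{74974219975}{5671436} - 148} = \frac{1}{\frac{74134847447}{5671436}} = \frac{5671436}{74134847447}$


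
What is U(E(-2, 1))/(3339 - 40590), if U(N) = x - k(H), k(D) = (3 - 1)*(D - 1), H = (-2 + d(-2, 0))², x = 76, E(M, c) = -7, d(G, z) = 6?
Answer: -46/37251 ≈ -0.0012349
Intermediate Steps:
H = 16 (H = (-2 + 6)² = 4² = 16)
k(D) = -2 + 2*D (k(D) = 2*(-1 + D) = -2 + 2*D)
U(N) = 46 (U(N) = 76 - (-2 + 2*16) = 76 - (-2 + 32) = 76 - 1*30 = 76 - 30 = 46)
U(E(-2, 1))/(3339 - 40590) = 46/(3339 - 40590) = 46/(-37251) = 46*(-1/37251) = -46/37251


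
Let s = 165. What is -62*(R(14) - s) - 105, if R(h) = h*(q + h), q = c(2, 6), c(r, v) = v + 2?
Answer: -8971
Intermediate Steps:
c(r, v) = 2 + v
q = 8 (q = 2 + 6 = 8)
R(h) = h*(8 + h)
-62*(R(14) - s) - 105 = -62*(14*(8 + 14) - 1*165) - 105 = -62*(14*22 - 165) - 105 = -62*(308 - 165) - 105 = -62*143 - 105 = -8866 - 105 = -8971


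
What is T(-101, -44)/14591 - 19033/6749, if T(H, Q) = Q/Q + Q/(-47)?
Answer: -13051779482/4628308973 ≈ -2.8200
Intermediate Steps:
T(H, Q) = 1 - Q/47 (T(H, Q) = 1 + Q*(-1/47) = 1 - Q/47)
T(-101, -44)/14591 - 19033/6749 = (1 - 1/47*(-44))/14591 - 19033/6749 = (1 + 44/47)*(1/14591) - 19033*1/6749 = (91/47)*(1/14591) - 19033/6749 = 91/685777 - 19033/6749 = -13051779482/4628308973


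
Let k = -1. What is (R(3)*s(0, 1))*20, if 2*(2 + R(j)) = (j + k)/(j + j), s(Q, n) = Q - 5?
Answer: 550/3 ≈ 183.33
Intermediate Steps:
s(Q, n) = -5 + Q
R(j) = -2 + (-1 + j)/(4*j) (R(j) = -2 + ((j - 1)/(j + j))/2 = -2 + ((-1 + j)/((2*j)))/2 = -2 + ((-1 + j)*(1/(2*j)))/2 = -2 + ((-1 + j)/(2*j))/2 = -2 + (-1 + j)/(4*j))
(R(3)*s(0, 1))*20 = (((¼)*(-1 - 7*3)/3)*(-5 + 0))*20 = (((¼)*(⅓)*(-1 - 21))*(-5))*20 = (((¼)*(⅓)*(-22))*(-5))*20 = -11/6*(-5)*20 = (55/6)*20 = 550/3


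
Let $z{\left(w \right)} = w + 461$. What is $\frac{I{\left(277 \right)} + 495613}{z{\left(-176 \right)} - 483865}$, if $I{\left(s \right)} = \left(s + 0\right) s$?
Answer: $- \frac{286171}{241790} \approx -1.1836$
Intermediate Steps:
$I{\left(s \right)} = s^{2}$ ($I{\left(s \right)} = s s = s^{2}$)
$z{\left(w \right)} = 461 + w$
$\frac{I{\left(277 \right)} + 495613}{z{\left(-176 \right)} - 483865} = \frac{277^{2} + 495613}{\left(461 - 176\right) - 483865} = \frac{76729 + 495613}{285 - 483865} = \frac{572342}{-483580} = 572342 \left(- \frac{1}{483580}\right) = - \frac{286171}{241790}$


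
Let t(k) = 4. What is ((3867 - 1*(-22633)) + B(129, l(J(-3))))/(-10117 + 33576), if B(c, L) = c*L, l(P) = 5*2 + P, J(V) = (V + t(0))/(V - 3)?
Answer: 55537/46918 ≈ 1.1837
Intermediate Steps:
J(V) = (4 + V)/(-3 + V) (J(V) = (V + 4)/(V - 3) = (4 + V)/(-3 + V))
l(P) = 10 + P
B(c, L) = L*c
((3867 - 1*(-22633)) + B(129, l(J(-3))))/(-10117 + 33576) = ((3867 - 1*(-22633)) + (10 + (4 - 3)/(-3 - 3))*129)/(-10117 + 33576) = ((3867 + 22633) + (10 + 1/(-6))*129)/23459 = (26500 + (10 - ⅙*1)*129)*(1/23459) = (26500 + (10 - ⅙)*129)*(1/23459) = (26500 + (59/6)*129)*(1/23459) = (26500 + 2537/2)*(1/23459) = (55537/2)*(1/23459) = 55537/46918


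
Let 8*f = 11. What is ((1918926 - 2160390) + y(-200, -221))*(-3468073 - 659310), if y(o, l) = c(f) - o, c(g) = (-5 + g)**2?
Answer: 63727020526065/64 ≈ 9.9574e+11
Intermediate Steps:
f = 11/8 (f = (1/8)*11 = 11/8 ≈ 1.3750)
y(o, l) = 841/64 - o (y(o, l) = (-5 + 11/8)**2 - o = (-29/8)**2 - o = 841/64 - o)
((1918926 - 2160390) + y(-200, -221))*(-3468073 - 659310) = ((1918926 - 2160390) + (841/64 - 1*(-200)))*(-3468073 - 659310) = (-241464 + (841/64 + 200))*(-4127383) = (-241464 + 13641/64)*(-4127383) = -15440055/64*(-4127383) = 63727020526065/64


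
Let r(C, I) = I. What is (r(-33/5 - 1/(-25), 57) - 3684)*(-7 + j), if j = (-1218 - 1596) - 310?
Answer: 11356137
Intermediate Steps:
j = -3124 (j = -2814 - 310 = -3124)
(r(-33/5 - 1/(-25), 57) - 3684)*(-7 + j) = (57 - 3684)*(-7 - 3124) = -3627*(-3131) = 11356137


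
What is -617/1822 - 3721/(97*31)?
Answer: -8634981/5478754 ≈ -1.5761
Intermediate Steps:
-617/1822 - 3721/(97*31) = -617*1/1822 - 3721/3007 = -617/1822 - 3721*1/3007 = -617/1822 - 3721/3007 = -8634981/5478754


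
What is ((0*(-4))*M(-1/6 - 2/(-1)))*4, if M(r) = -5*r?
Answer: 0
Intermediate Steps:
((0*(-4))*M(-1/6 - 2/(-1)))*4 = ((0*(-4))*(-5*(-1/6 - 2/(-1))))*4 = (0*(-5*(-1*1/6 - 2*(-1))))*4 = (0*(-5*(-1/6 + 2)))*4 = (0*(-5*11/6))*4 = (0*(-55/6))*4 = 0*4 = 0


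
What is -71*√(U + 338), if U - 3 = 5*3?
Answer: -142*√89 ≈ -1339.6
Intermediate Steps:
U = 18 (U = 3 + 5*3 = 3 + 15 = 18)
-71*√(U + 338) = -71*√(18 + 338) = -142*√89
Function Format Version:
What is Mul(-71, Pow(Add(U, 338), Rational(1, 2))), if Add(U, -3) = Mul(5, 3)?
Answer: Mul(-142, Pow(89, Rational(1, 2))) ≈ -1339.6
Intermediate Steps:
U = 18 (U = Add(3, Mul(5, 3)) = Add(3, 15) = 18)
Mul(-71, Pow(Add(U, 338), Rational(1, 2))) = Mul(-71, Pow(Add(18, 338), Rational(1, 2))) = Mul(-71, Pow(356, Rational(1, 2))) = Mul(-71, Mul(2, Pow(89, Rational(1, 2)))) = Mul(-142, Pow(89, Rational(1, 2)))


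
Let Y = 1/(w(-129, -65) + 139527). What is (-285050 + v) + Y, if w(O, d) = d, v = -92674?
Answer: -52678144487/139462 ≈ -3.7772e+5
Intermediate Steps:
Y = 1/139462 (Y = 1/(-65 + 139527) = 1/139462 ≈ 7.1704e-6)
(-285050 + v) + Y = (-285050 - 92674) + 1/139462 = -377724 + 1/139462 = -52678144487/139462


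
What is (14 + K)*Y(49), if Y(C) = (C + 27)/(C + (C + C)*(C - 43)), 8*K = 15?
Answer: 2413/1274 ≈ 1.8940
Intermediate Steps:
K = 15/8 (K = (⅛)*15 = 15/8 ≈ 1.8750)
Y(C) = (27 + C)/(C + 2*C*(-43 + C)) (Y(C) = (27 + C)/(C + (2*C)*(-43 + C)) = (27 + C)/(C + 2*C*(-43 + C)))
(14 + K)*Y(49) = (14 + 15/8)*((27 + 49)/(49*(-85 + 2*49))) = 127*((1/49)*76/(-85 + 98))/8 = 127*((1/49)*76/13)/8 = 127*((1/49)*(1/13)*76)/8 = (127/8)*(76/637) = 2413/1274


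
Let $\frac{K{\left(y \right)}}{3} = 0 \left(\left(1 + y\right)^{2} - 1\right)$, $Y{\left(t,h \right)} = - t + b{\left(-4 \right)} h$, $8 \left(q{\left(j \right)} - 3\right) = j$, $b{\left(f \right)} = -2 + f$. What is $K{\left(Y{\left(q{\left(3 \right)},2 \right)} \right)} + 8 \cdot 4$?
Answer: $32$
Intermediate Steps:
$q{\left(j \right)} = 3 + \frac{j}{8}$
$Y{\left(t,h \right)} = - t - 6 h$ ($Y{\left(t,h \right)} = - t + \left(-2 - 4\right) h = - t - 6 h$)
$K{\left(y \right)} = 0$ ($K{\left(y \right)} = 3 \cdot 0 \left(\left(1 + y\right)^{2} - 1\right) = 3 \cdot 0 \left(-1 + \left(1 + y\right)^{2}\right) = 3 \cdot 0 = 0$)
$K{\left(Y{\left(q{\left(3 \right)},2 \right)} \right)} + 8 \cdot 4 = 0 + 8 \cdot 4 = 0 + 32 = 32$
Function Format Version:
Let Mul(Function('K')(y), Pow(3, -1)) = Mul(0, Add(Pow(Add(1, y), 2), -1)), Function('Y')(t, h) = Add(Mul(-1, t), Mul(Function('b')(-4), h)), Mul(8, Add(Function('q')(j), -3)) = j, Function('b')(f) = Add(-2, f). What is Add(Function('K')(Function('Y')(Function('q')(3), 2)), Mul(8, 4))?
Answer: 32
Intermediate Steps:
Function('q')(j) = Add(3, Mul(Rational(1, 8), j))
Function('Y')(t, h) = Add(Mul(-1, t), Mul(-6, h)) (Function('Y')(t, h) = Add(Mul(-1, t), Mul(Add(-2, -4), h)) = Add(Mul(-1, t), Mul(-6, h)))
Function('K')(y) = 0 (Function('K')(y) = Mul(3, Mul(0, Add(Pow(Add(1, y), 2), -1))) = Mul(3, Mul(0, Add(-1, Pow(Add(1, y), 2)))) = Mul(3, 0) = 0)
Add(Function('K')(Function('Y')(Function('q')(3), 2)), Mul(8, 4)) = Add(0, Mul(8, 4)) = Add(0, 32) = 32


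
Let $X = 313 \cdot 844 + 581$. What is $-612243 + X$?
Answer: $-347490$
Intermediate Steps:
$X = 264753$ ($X = 264172 + 581 = 264753$)
$-612243 + X = -612243 + 264753 = -347490$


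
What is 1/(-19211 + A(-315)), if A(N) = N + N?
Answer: -1/19841 ≈ -5.0401e-5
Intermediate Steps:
A(N) = 2*N
1/(-19211 + A(-315)) = 1/(-19211 + 2*(-315)) = 1/(-19211 - 630) = 1/(-19841) = -1/19841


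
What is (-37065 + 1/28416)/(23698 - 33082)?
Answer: 1053239039/266655744 ≈ 3.9498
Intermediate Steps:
(-37065 + 1/28416)/(23698 - 33082) = (-37065 + 1/28416)/(-9384) = -1053239039/28416*(-1/9384) = 1053239039/266655744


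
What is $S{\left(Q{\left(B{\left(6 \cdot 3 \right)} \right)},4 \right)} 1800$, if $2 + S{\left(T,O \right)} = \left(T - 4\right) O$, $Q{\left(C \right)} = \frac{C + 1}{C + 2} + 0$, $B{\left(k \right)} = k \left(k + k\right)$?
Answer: $- \frac{327744}{13} \approx -25211.0$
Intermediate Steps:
$B{\left(k \right)} = 2 k^{2}$ ($B{\left(k \right)} = k 2 k = 2 k^{2}$)
$Q{\left(C \right)} = \frac{1 + C}{2 + C}$ ($Q{\left(C \right)} = \frac{1 + C}{2 + C} + 0 = \frac{1 + C}{2 + C}$)
$S{\left(T,O \right)} = -2 + O \left(-4 + T\right)$ ($S{\left(T,O \right)} = -2 + \left(T - 4\right) O = -2 + \left(-4 + T\right) O = -2 + O \left(-4 + T\right)$)
$S{\left(Q{\left(B{\left(6 \cdot 3 \right)} \right)},4 \right)} 1800 = \left(-2 - 16 + 4 \frac{1 + 2 \left(6 \cdot 3\right)^{2}}{2 + 2 \left(6 \cdot 3\right)^{2}}\right) 1800 = \left(-2 - 16 + 4 \frac{1 + 2 \cdot 18^{2}}{2 + 2 \cdot 18^{2}}\right) 1800 = \left(-2 - 16 + 4 \frac{1 + 2 \cdot 324}{2 + 2 \cdot 324}\right) 1800 = \left(-2 - 16 + 4 \frac{1 + 648}{2 + 648}\right) 1800 = \left(-2 - 16 + 4 \cdot \frac{1}{650} \cdot 649\right) 1800 = \left(-2 - 16 + 4 \cdot \frac{649}{650}\right) 1800 = \left(-2 - 16 + \frac{1298}{325}\right) 1800 = \left(- \frac{4552}{325}\right) 1800 = - \frac{327744}{13}$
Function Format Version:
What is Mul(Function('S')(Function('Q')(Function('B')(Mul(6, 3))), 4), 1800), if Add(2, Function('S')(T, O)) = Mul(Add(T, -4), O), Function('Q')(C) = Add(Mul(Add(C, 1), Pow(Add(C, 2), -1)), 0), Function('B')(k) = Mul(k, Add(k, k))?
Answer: Rational(-327744, 13) ≈ -25211.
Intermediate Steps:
Function('B')(k) = Mul(2, Pow(k, 2)) (Function('B')(k) = Mul(k, Mul(2, k)) = Mul(2, Pow(k, 2)))
Function('Q')(C) = Mul(Pow(Add(2, C), -1), Add(1, C)) (Function('Q')(C) = Add(Mul(Add(1, C), Pow(Add(2, C), -1)), 0) = Add(Mul(Pow(Add(2, C), -1), Add(1, C)), 0) = Mul(Pow(Add(2, C), -1), Add(1, C)))
Function('S')(T, O) = Add(-2, Mul(O, Add(-4, T))) (Function('S')(T, O) = Add(-2, Mul(Add(T, -4), O)) = Add(-2, Mul(Add(-4, T), O)) = Add(-2, Mul(O, Add(-4, T))))
Mul(Function('S')(Function('Q')(Function('B')(Mul(6, 3))), 4), 1800) = Mul(Add(-2, Mul(-4, 4), Mul(4, Mul(Pow(Add(2, Mul(2, Pow(Mul(6, 3), 2))), -1), Add(1, Mul(2, Pow(Mul(6, 3), 2)))))), 1800) = Mul(Add(-2, -16, Mul(4, Mul(Pow(Add(2, Mul(2, Pow(18, 2))), -1), Add(1, Mul(2, Pow(18, 2)))))), 1800) = Mul(Add(-2, -16, Mul(4, Mul(Pow(Add(2, Mul(2, 324)), -1), Add(1, Mul(2, 324))))), 1800) = Mul(Add(-2, -16, Mul(4, Mul(Pow(Add(2, 648), -1), Add(1, 648)))), 1800) = Mul(Add(-2, -16, Mul(4, Mul(Pow(650, -1), 649))), 1800) = Mul(Add(-2, -16, Mul(4, Mul(Rational(1, 650), 649))), 1800) = Mul(Add(-2, -16, Mul(4, Rational(649, 650))), 1800) = Mul(Add(-2, -16, Rational(1298, 325)), 1800) = Mul(Rational(-4552, 325), 1800) = Rational(-327744, 13)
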